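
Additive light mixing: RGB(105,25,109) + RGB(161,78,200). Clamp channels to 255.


Additive: each channel = min(255, C₁+C₂)
R: 105+161 = 266 → 255
G: 25+78 = 103 → 103
B: 109+200 = 309 → 255
= RGB(255, 103, 255)


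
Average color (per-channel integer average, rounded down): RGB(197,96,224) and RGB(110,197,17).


Midpoint: each channel = ⌊(C₁+C₂)/2⌋
R: ⌊(197+110)/2⌋ = 153
G: ⌊(96+197)/2⌋ = 146
B: ⌊(224+17)/2⌋ = 120
= RGB(153, 146, 120)


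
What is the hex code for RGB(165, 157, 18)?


R = 165 → A5 (hex)
G = 157 → 9D (hex)
B = 18 → 12 (hex)
Hex = #A59D12


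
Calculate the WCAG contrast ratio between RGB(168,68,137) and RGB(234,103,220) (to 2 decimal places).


Linearize each sRGB channel c=v/255: c/12.92 if c ≤ 0.04045 else ((c+0.055)/1.055)^2.4
L = 0.2126×R_lin + 0.7152×G_lin + 0.0722×B_lin
Color 1 (168,68,137):
  R=168: 168/255≈0.6588 > 0.04045 → ((0.6588+0.055)/1.055)^2.4 ≈ 0.39157
  G=68: 68/255≈0.2667 > 0.04045 → ((0.2667+0.055)/1.055)^2.4 ≈ 0.05781
  B=137: 137/255≈0.5373 > 0.04045 → ((0.5373+0.055)/1.055)^2.4 ≈ 0.25016
  L1 = 0.2126×0.39157 + 0.7152×0.05781 + 0.0722×0.25016 ≈ 0.14265
Color 2 (234,103,220):
  R=234: 234/255≈0.9176 > 0.04045 → ((0.9176+0.055)/1.055)^2.4 ≈ 0.82279
  G=103: 103/255≈0.4039 > 0.04045 → ((0.4039+0.055)/1.055)^2.4 ≈ 0.13563
  B=220: 220/255≈0.8627 > 0.04045 → ((0.8627+0.055)/1.055)^2.4 ≈ 0.71569
  L2 = 0.2126×0.82279 + 0.7152×0.13563 + 0.0722×0.71569 ≈ 0.32360
Lighter = 0.32360, Darker = 0.14265
Ratio = (L_lighter + 0.05) / (L_darker + 0.05)
Ratio = (0.32360 + 0.05) / (0.14265 + 0.05) = 0.37360 / 0.19265 ≈ 1.9393
Ratio ≈ 1.94:1


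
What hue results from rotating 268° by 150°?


New hue = (H + rotation) mod 360
New hue = (268 + 150) mod 360
= 418 mod 360
= 58°


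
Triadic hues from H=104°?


Triadic: equally spaced at 120° intervals
H1 = 104°
H2 = (104 + 120) mod 360 = 224°
H3 = (104 + 240) mod 360 = 344°
Triadic = 104°, 224°, 344°


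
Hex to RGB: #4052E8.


40 → 64 (R)
52 → 82 (G)
E8 → 232 (B)
= RGB(64, 82, 232)


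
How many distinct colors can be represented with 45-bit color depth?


Colors = 2^bits = 2^45
= 35,184,372,088,832 colors


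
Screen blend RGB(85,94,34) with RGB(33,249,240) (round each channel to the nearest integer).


Screen: C = 255 - (255-A)×(255-B)/255, rounded to nearest integer
R: 255 - (255-85)×(255-33)/255 = 255 - 37740/255 ≈ 255 - 148.000 = 107.000 → 107
G: 255 - (255-94)×(255-249)/255 = 255 - 966/255 ≈ 255 - 3.788 = 251.212 → 251
B: 255 - (255-34)×(255-240)/255 = 255 - 3315/255 ≈ 255 - 13.000 = 242.000 → 242
= RGB(107, 251, 242)


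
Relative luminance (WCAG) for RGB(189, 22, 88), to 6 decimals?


Linearize each channel (sRGB transfer function): c = v/255; c_lin = c/12.92 if c ≤ 0.04045, else ((c+0.055)/1.055)^2.4
  R: 189/255 ≈ 0.741176 > 0.04045 → ((0.741176+0.055)/1.055)^2.4 ≈ 0.508881
  G: 22/255 ≈ 0.086275 > 0.04045 → ((0.086275+0.055)/1.055)^2.4 ≈ 0.008023
  B: 88/255 ≈ 0.345098 > 0.04045 → ((0.345098+0.055)/1.055)^2.4 ≈ 0.097587
R_lin = 0.508881, G_lin = 0.008023, B_lin = 0.097587
L = 0.2126×R + 0.7152×G + 0.0722×B
L = 0.2126×0.508881 + 0.7152×0.008023 + 0.0722×0.097587
L ≈ 0.120972


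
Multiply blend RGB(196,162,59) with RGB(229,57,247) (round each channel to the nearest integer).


Multiply: C = A×B/255, rounded to nearest integer
R: 196×229/255 = 44884/255 ≈ 176.016 → 176
G: 162×57/255 = 9234/255 ≈ 36.212 → 36
B: 59×247/255 = 14573/255 ≈ 57.149 → 57
= RGB(176, 36, 57)


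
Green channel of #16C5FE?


Color: #16C5FE
R = 16 = 22
G = C5 = 197
B = FE = 254
Green = 197


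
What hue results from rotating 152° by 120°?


New hue = (H + rotation) mod 360
New hue = (152 + 120) mod 360
= 272 mod 360
= 272°


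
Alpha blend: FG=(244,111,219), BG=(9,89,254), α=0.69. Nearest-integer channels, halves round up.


C = α×F + (1-α)×B, with 1-α = 0.31
R: 0.69×244 + 0.31×9 = 168.36 + 2.79 = 171.15 → 171
G: 0.69×111 + 0.31×89 = 76.59 + 27.59 = 104.18 → 104
B: 0.69×219 + 0.31×254 = 151.11 + 78.74 = 229.85 → 230
= RGB(171, 104, 230)


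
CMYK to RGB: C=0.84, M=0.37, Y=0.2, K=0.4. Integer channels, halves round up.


R = 255 × (1-C) × (1-K) = 255 × 0.16 × 0.60 = 24.48 → 24
G = 255 × (1-M) × (1-K) = 255 × 0.63 × 0.60 = 96.39 → 96
B = 255 × (1-Y) × (1-K) = 255 × 0.80 × 0.60 = 122.4 → 122
= RGB(24, 96, 122)


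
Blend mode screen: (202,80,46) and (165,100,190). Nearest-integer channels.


Screen: C = 255 - (255-A)×(255-B)/255, rounded to nearest integer
R: 255 - (255-202)×(255-165)/255 = 255 - 4770/255 ≈ 255 - 18.706 = 236.294 → 236
G: 255 - (255-80)×(255-100)/255 = 255 - 27125/255 ≈ 255 - 106.373 = 148.627 → 149
B: 255 - (255-46)×(255-190)/255 = 255 - 13585/255 ≈ 255 - 53.275 = 201.725 → 202
= RGB(236, 149, 202)


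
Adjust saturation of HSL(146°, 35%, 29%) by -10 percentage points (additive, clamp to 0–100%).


Original S = 35%
Adjustment = -10 percentage points
New S = 35 + (-10) = 25
Clamp to [0, 100] → 25
= HSL(146°, 25%, 29%)


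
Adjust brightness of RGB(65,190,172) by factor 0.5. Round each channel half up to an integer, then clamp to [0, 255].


Multiply each channel by 0.5, round half up, clamp to [0, 255]
R: 65×0.5 = 32.5 → round → 33
G: 190×0.5 = 95
B: 172×0.5 = 86
= RGB(33, 95, 86)


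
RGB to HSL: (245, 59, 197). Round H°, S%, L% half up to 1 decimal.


Normalize: R'=245/255≈0.9608, G'=59/255≈0.2314, B'=197/255≈0.7725
Max=245/255, Min=59/255, Δ=Max-Min=186/255
L = (Max+Min)/2 = (245+59)/510 = 304/510 = 0.59607… → L = 59.6%
L > 0.5 → S = Δ/(2-Max-Min) = 186/(510-245-59) = 186/206 = 0.90291… → S = 90.3%
(the 1/255 factors cancel in S and H, so raw channel differences can be used)
Max is R' → H = 60 × (((G-B)/Δ) mod 6) = 60 × (((59-197)/186) mod 6)
  (-138)/186 = -0.7419…; negative, so add 6 → 5.2580…
  H = 60 × 5.2580… = 315.483…° → H = 315.5°
= HSL(315.5°, 90.3%, 59.6%)


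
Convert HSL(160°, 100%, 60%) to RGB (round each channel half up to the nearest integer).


H=160°, S=1.00, L=0.60
C = (1-|2L-1|)×S = (1-|0.20|)×1.00 = 0.8
H' = H/60 = 160/60 ≈ 2.6667; X = C×(1-|H' mod 2 - 1|) ≈ 0.5333
m = L - C/2 = 0.60 - 0.4 = 0.2
Sector ⌊H'⌋ = 2 → (R',G',B') = (0.0, 0.8, ≈0.5333)
RGB = ((R'+m)×255, (G'+m)×255, (B'+m)×255) = (51.0, 255.0, 187.0)
Round half up → RGB(51, 255, 187)


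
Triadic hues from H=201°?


Triadic: equally spaced at 120° intervals
H1 = 201°
H2 = (201 + 120) mod 360 = 321°
H3 = (201 + 240) mod 360 = 81°
Triadic = 201°, 321°, 81°


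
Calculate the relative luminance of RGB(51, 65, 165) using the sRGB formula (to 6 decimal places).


Linearize each channel (sRGB transfer function): c = v/255; c_lin = c/12.92 if c ≤ 0.04045, else ((c+0.055)/1.055)^2.4
  R: 51/255 ≈ 0.200000 > 0.04045 → ((0.200000+0.055)/1.055)^2.4 ≈ 0.033105
  G: 65/255 ≈ 0.254902 > 0.04045 → ((0.254902+0.055)/1.055)^2.4 ≈ 0.052861
  B: 165/255 ≈ 0.647059 > 0.04045 → ((0.647059+0.055)/1.055)^2.4 ≈ 0.376262
R_lin = 0.033105, G_lin = 0.052861, B_lin = 0.376262
L = 0.2126×R + 0.7152×G + 0.0722×B
L = 0.2126×0.033105 + 0.7152×0.052861 + 0.0722×0.376262
L ≈ 0.072010


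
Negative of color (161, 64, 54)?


Invert: (255-R, 255-G, 255-B)
R: 255-161 = 94
G: 255-64 = 191
B: 255-54 = 201
= RGB(94, 191, 201)


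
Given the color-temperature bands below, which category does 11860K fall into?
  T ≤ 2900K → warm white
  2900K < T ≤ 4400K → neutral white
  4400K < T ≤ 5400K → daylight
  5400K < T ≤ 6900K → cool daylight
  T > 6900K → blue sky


Temperature: 11860K
11860K > 6900K → blue sky
Classification: blue sky


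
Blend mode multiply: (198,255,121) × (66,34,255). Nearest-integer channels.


Multiply: C = A×B/255, rounded to nearest integer
R: 198×66/255 = 13068/255 ≈ 51.247 → 51
G: 255×34/255 = 8670/255 ≈ 34.000 → 34
B: 121×255/255 = 30855/255 ≈ 121.000 → 121
= RGB(51, 34, 121)


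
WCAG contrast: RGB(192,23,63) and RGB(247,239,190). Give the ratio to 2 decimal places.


Linearize each sRGB channel c=v/255: c/12.92 if c ≤ 0.04045 else ((c+0.055)/1.055)^2.4
L = 0.2126×R_lin + 0.7152×G_lin + 0.0722×B_lin
Color 1 (192,23,63):
  R=192: 192/255≈0.7529 > 0.04045 → ((0.7529+0.055)/1.055)^2.4 ≈ 0.52712
  G=23: 23/255≈0.0902 > 0.04045 → ((0.0902+0.055)/1.055)^2.4 ≈ 0.00857
  B=63: 63/255≈0.2471 > 0.04045 → ((0.2471+0.055)/1.055)^2.4 ≈ 0.04971
  L1 = 0.2126×0.52712 + 0.7152×0.00857 + 0.0722×0.04971 ≈ 0.12178
Color 2 (247,239,190):
  R=247: 247/255≈0.9686 > 0.04045 → ((0.9686+0.055)/1.055)^2.4 ≈ 0.93011
  G=239: 239/255≈0.9373 > 0.04045 → ((0.9373+0.055)/1.055)^2.4 ≈ 0.86316
  B=190: 190/255≈0.7451 > 0.04045 → ((0.7451+0.055)/1.055)^2.4 ≈ 0.51492
  L2 = 0.2126×0.93011 + 0.7152×0.86316 + 0.0722×0.51492 ≈ 0.85225
Lighter = 0.85225, Darker = 0.12178
Ratio = (L_lighter + 0.05) / (L_darker + 0.05)
Ratio = (0.85225 + 0.05) / (0.12178 + 0.05) = 0.90225 / 0.17178 ≈ 5.2523
Ratio ≈ 5.25:1


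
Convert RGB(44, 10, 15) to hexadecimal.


R = 44 → 2C (hex)
G = 10 → 0A (hex)
B = 15 → 0F (hex)
Hex = #2C0A0F


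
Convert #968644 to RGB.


96 → 150 (R)
86 → 134 (G)
44 → 68 (B)
= RGB(150, 134, 68)


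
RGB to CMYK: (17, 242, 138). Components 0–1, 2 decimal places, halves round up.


R'=17/255≈0.0667, G'=242/255≈0.9490, B'=138/255≈0.5412
K = 1 - max(R',G',B') = 1 - 242/255 = 13/255 = 0.05098… → 0.05
(1-R'-K)/(1-K) simplifies to (max-R)/max with max = 242:
C = (242-17)/242 = 225/242 = 0.92975… → 0.93
M = (242-242)/242 = 0/242 = 0 → 0.00
Y = (242-138)/242 = 104/242 = 0.42975… → 0.43
= CMYK(0.93, 0.00, 0.43, 0.05)


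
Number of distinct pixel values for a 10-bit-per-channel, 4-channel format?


Total bits = 10 bits/channel × 4 channels = 40 bits
Distinct pixel values = 2^40
= 1,099,511,627,776 pixel values


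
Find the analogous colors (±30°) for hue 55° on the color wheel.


Base hue: 55°
Left analog: (55 - 30) mod 360 = 25°
Right analog: (55 + 30) mod 360 = 85°
Analogous hues = 25° and 85°


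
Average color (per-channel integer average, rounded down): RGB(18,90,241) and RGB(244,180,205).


Midpoint: each channel = ⌊(C₁+C₂)/2⌋
R: ⌊(18+244)/2⌋ = 131
G: ⌊(90+180)/2⌋ = 135
B: ⌊(241+205)/2⌋ = 223
= RGB(131, 135, 223)


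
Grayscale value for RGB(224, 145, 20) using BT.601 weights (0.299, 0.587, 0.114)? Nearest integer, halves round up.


Gray = 0.299×R + 0.587×G + 0.114×B
Gray = 0.299×224 + 0.587×145 + 0.114×20
Gray = 66.976 + 85.115 + 2.280
Gray = 154.371 → round half up → 154
Gray = 154


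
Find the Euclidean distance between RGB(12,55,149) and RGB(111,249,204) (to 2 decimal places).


d = √[(R₁-R₂)² + (G₁-G₂)² + (B₁-B₂)²]
d = √[(12-111)² + (55-249)² + (149-204)²]
d = √[9801 + 37636 + 3025]
d = √50462
d ≈ 224.64


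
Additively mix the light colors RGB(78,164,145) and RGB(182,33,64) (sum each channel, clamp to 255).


Additive: each channel = min(255, C₁+C₂)
R: 78+182 = 260 → 255
G: 164+33 = 197 → 197
B: 145+64 = 209 → 209
= RGB(255, 197, 209)


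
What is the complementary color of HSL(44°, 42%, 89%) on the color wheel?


Complement = opposite side of color wheel = hue + 180°
H' = (44 + 180) mod 360 = 224°
S and L unchanged.
= HSL(224°, 42%, 89%)


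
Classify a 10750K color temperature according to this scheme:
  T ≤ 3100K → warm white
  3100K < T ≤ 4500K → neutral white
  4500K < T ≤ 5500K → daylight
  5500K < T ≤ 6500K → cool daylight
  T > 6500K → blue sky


Temperature: 10750K
10750K > 6500K → blue sky
Classification: blue sky


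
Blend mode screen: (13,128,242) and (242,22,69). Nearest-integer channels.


Screen: C = 255 - (255-A)×(255-B)/255, rounded to nearest integer
R: 255 - (255-13)×(255-242)/255 = 255 - 3146/255 ≈ 255 - 12.337 = 242.663 → 243
G: 255 - (255-128)×(255-22)/255 = 255 - 29591/255 ≈ 255 - 116.043 = 138.957 → 139
B: 255 - (255-242)×(255-69)/255 = 255 - 2418/255 ≈ 255 - 9.482 = 245.518 → 246
= RGB(243, 139, 246)


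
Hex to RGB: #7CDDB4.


7C → 124 (R)
DD → 221 (G)
B4 → 180 (B)
= RGB(124, 221, 180)


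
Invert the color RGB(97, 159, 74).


Invert: (255-R, 255-G, 255-B)
R: 255-97 = 158
G: 255-159 = 96
B: 255-74 = 181
= RGB(158, 96, 181)


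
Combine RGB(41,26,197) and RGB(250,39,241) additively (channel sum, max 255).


Additive: each channel = min(255, C₁+C₂)
R: 41+250 = 291 → 255
G: 26+39 = 65 → 65
B: 197+241 = 438 → 255
= RGB(255, 65, 255)


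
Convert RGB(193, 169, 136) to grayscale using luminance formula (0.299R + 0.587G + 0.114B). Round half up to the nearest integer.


Gray = 0.299×R + 0.587×G + 0.114×B
Gray = 0.299×193 + 0.587×169 + 0.114×136
Gray = 57.707 + 99.203 + 15.504
Gray = 172.414 → round half up → 172
Gray = 172


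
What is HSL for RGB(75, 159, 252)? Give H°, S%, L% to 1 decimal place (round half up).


Normalize: R'=75/255≈0.2941, G'=159/255≈0.6235, B'=252/255≈0.9882
Max=252/255, Min=75/255, Δ=Max-Min=177/255
L = (Max+Min)/2 = (252+75)/510 = 327/510 = 0.64117… → L = 64.1%
L > 0.5 → S = Δ/(2-Max-Min) = 177/(510-252-75) = 177/183 = 0.96721… → S = 96.7%
(the 1/255 factors cancel in S and H, so raw channel differences can be used)
Max is B' → H = 60 × ((R-G)/Δ + 4) = 60 × ((75-159)/177 + 4)
  -84/177 + 4 = -0.4745… + 4 = 3.5254…
  H = 60 × 3.5254… = 211.525…° → H = 211.5°
= HSL(211.5°, 96.7%, 64.1%)


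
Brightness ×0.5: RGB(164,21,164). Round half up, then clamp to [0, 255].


Multiply each channel by 0.5, round half up, clamp to [0, 255]
R: 164×0.5 = 82
G: 21×0.5 = 10.5 → round → 11
B: 164×0.5 = 82
= RGB(82, 11, 82)


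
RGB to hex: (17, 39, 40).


R = 17 → 11 (hex)
G = 39 → 27 (hex)
B = 40 → 28 (hex)
Hex = #112728


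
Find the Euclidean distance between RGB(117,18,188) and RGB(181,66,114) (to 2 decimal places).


d = √[(R₁-R₂)² + (G₁-G₂)² + (B₁-B₂)²]
d = √[(117-181)² + (18-66)² + (188-114)²]
d = √[4096 + 2304 + 5476]
d = √11876
d ≈ 108.98


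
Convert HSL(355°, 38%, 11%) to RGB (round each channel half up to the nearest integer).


H=355°, S=0.38, L=0.11
C = (1-|2L-1|)×S = (1-|-0.78|)×0.38 = 0.0836
H' = H/60 = 355/60 ≈ 5.9167; X = C×(1-|H' mod 2 - 1|) ≈ 0.0070
m = L - C/2 = 0.11 - 0.0418 = 0.0682
Sector ⌊H'⌋ = 5 → (R',G',B') = (0.0836, 0.0, ≈0.0070)
RGB = ((R'+m)×255, (G'+m)×255, (B'+m)×255) = (38.709, 17.391, 19.1675)
Round half up → RGB(39, 17, 19)


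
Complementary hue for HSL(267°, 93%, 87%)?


Complement = opposite side of color wheel = hue + 180°
H' = (267 + 180) mod 360 = 87°
S and L unchanged.
= HSL(87°, 93%, 87%)


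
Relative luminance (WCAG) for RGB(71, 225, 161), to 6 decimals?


Linearize each channel (sRGB transfer function): c = v/255; c_lin = c/12.92 if c ≤ 0.04045, else ((c+0.055)/1.055)^2.4
  R: 71/255 ≈ 0.278431 > 0.04045 → ((0.278431+0.055)/1.055)^2.4 ≈ 0.063010
  G: 225/255 ≈ 0.882353 > 0.04045 → ((0.882353+0.055)/1.055)^2.4 ≈ 0.752942
  B: 161/255 ≈ 0.631373 > 0.04045 → ((0.631373+0.055)/1.055)^2.4 ≈ 0.356400
R_lin = 0.063010, G_lin = 0.752942, B_lin = 0.356400
L = 0.2126×R + 0.7152×G + 0.0722×B
L = 0.2126×0.063010 + 0.7152×0.752942 + 0.0722×0.356400
L ≈ 0.577632


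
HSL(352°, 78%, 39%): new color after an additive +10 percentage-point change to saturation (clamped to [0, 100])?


Original S = 78%
Adjustment = +10 percentage points
New S = 78 + (10) = 88
Clamp to [0, 100] → 88
= HSL(352°, 88%, 39%)


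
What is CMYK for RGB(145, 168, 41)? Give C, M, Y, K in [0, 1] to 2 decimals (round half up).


R'=145/255≈0.5686, G'=168/255≈0.6588, B'=41/255≈0.1608
K = 1 - max(R',G',B') = 1 - 168/255 = 87/255 = 0.34117… → 0.34
(1-R'-K)/(1-K) simplifies to (max-R)/max with max = 168:
C = (168-145)/168 = 23/168 = 0.13690… → 0.14
M = (168-168)/168 = 0/168 = 0 → 0.00
Y = (168-41)/168 = 127/168 = 0.75595… → 0.76
= CMYK(0.14, 0.00, 0.76, 0.34)


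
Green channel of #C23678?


Color: #C23678
R = C2 = 194
G = 36 = 54
B = 78 = 120
Green = 54


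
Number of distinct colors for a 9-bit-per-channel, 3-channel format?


Total bits = 9 bits/channel × 3 channels = 27 bits
Distinct colors = 2^27
= 134,217,728 colors


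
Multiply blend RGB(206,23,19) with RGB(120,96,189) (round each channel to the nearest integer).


Multiply: C = A×B/255, rounded to nearest integer
R: 206×120/255 = 24720/255 ≈ 96.941 → 97
G: 23×96/255 = 2208/255 ≈ 8.659 → 9
B: 19×189/255 = 3591/255 ≈ 14.082 → 14
= RGB(97, 9, 14)


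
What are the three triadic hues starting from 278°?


Triadic: equally spaced at 120° intervals
H1 = 278°
H2 = (278 + 120) mod 360 = 38°
H3 = (278 + 240) mod 360 = 158°
Triadic = 278°, 38°, 158°


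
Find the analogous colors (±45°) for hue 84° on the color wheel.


Base hue: 84°
Left analog: (84 - 45) mod 360 = 39°
Right analog: (84 + 45) mod 360 = 129°
Analogous hues = 39° and 129°


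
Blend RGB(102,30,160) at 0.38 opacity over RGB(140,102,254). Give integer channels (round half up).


C = α×F + (1-α)×B, with 1-α = 0.62
R: 0.38×102 + 0.62×140 = 38.76 + 86.80 = 125.56 → 126
G: 0.38×30 + 0.62×102 = 11.40 + 63.24 = 74.64 → 75
B: 0.38×160 + 0.62×254 = 60.80 + 157.48 = 218.28 → 218
= RGB(126, 75, 218)


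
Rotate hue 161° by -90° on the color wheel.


New hue = (H + rotation) mod 360
New hue = (161 -90) mod 360
= 71 mod 360
= 71°


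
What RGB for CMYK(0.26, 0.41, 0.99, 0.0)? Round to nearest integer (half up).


R = 255 × (1-C) × (1-K) = 255 × 0.74 × 1.00 = 188.7 → 189
G = 255 × (1-M) × (1-K) = 255 × 0.59 × 1.00 = 150.45 → 150
B = 255 × (1-Y) × (1-K) = 255 × 0.01 × 1.00 = 2.55 → 3
= RGB(189, 150, 3)


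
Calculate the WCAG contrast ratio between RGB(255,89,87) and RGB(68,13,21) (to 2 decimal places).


Linearize each sRGB channel c=v/255: c/12.92 if c ≤ 0.04045 else ((c+0.055)/1.055)^2.4
L = 0.2126×R_lin + 0.7152×G_lin + 0.0722×B_lin
Color 1 (255,89,87):
  R=255: 255/255≈1.0000 > 0.04045 → ((1.0000+0.055)/1.055)^2.4 ≈ 1.00000
  G=89: 89/255≈0.3490 > 0.04045 → ((0.3490+0.055)/1.055)^2.4 ≈ 0.09990
  B=87: 87/255≈0.3412 > 0.04045 → ((0.3412+0.055)/1.055)^2.4 ≈ 0.09531
  L1 = 0.2126×1.00000 + 0.7152×0.09990 + 0.0722×0.09531 ≈ 0.29093
Color 2 (68,13,21):
  R=68: 68/255≈0.2667 > 0.04045 → ((0.2667+0.055)/1.055)^2.4 ≈ 0.05781
  G=13: 13/255≈0.0510 > 0.04045 → ((0.0510+0.055)/1.055)^2.4 ≈ 0.00402
  B=21: 21/255≈0.0824 > 0.04045 → ((0.0824+0.055)/1.055)^2.4 ≈ 0.00750
  L2 = 0.2126×0.05781 + 0.7152×0.00402 + 0.0722×0.00750 ≈ 0.01571
Lighter = 0.29093, Darker = 0.01571
Ratio = (L_lighter + 0.05) / (L_darker + 0.05)
Ratio = (0.29093 + 0.05) / (0.01571 + 0.05) = 0.34093 / 0.06571 ≈ 5.1884
Ratio ≈ 5.19:1


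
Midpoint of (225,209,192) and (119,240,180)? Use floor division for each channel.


Midpoint: each channel = ⌊(C₁+C₂)/2⌋
R: ⌊(225+119)/2⌋ = 172
G: ⌊(209+240)/2⌋ = 224
B: ⌊(192+180)/2⌋ = 186
= RGB(172, 224, 186)


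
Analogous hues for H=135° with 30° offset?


Base hue: 135°
Left analog: (135 - 30) mod 360 = 105°
Right analog: (135 + 30) mod 360 = 165°
Analogous hues = 105° and 165°


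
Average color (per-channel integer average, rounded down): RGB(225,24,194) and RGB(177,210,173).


Midpoint: each channel = ⌊(C₁+C₂)/2⌋
R: ⌊(225+177)/2⌋ = 201
G: ⌊(24+210)/2⌋ = 117
B: ⌊(194+173)/2⌋ = 183
= RGB(201, 117, 183)


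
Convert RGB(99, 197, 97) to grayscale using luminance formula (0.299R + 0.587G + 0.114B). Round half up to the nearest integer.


Gray = 0.299×R + 0.587×G + 0.114×B
Gray = 0.299×99 + 0.587×197 + 0.114×97
Gray = 29.601 + 115.639 + 11.058
Gray = 156.298 → round half up → 156
Gray = 156


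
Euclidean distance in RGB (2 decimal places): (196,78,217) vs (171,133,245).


d = √[(R₁-R₂)² + (G₁-G₂)² + (B₁-B₂)²]
d = √[(196-171)² + (78-133)² + (217-245)²]
d = √[625 + 3025 + 784]
d = √4434
d ≈ 66.59


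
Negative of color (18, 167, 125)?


Invert: (255-R, 255-G, 255-B)
R: 255-18 = 237
G: 255-167 = 88
B: 255-125 = 130
= RGB(237, 88, 130)


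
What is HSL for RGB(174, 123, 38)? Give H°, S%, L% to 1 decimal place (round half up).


Normalize: R'=174/255≈0.6824, G'=123/255≈0.4824, B'=38/255≈0.1490
Max=174/255, Min=38/255, Δ=Max-Min=136/255
L = (Max+Min)/2 = (174+38)/510 = 212/510 = 0.41568… → L = 41.6%
L ≤ 0.5 → S = Δ/(Max+Min) = 136/(174+38) = 136/212 = 0.64150… → S = 64.2%
(the 1/255 factors cancel in S and H, so raw channel differences can be used)
Max is R' → H = 60 × (((G-B)/Δ) mod 6) = 60 × (((123-38)/136) mod 6)
  85/136 = 0.625
  H = 60 × 0.625 = 37.5° → H = 37.5°
= HSL(37.5°, 64.2%, 41.6%)


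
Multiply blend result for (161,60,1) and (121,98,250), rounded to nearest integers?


Multiply: C = A×B/255, rounded to nearest integer
R: 161×121/255 = 19481/255 ≈ 76.396 → 76
G: 60×98/255 = 5880/255 ≈ 23.059 → 23
B: 1×250/255 = 250/255 ≈ 0.980 → 1
= RGB(76, 23, 1)


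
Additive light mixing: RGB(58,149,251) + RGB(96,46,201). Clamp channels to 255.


Additive: each channel = min(255, C₁+C₂)
R: 58+96 = 154 → 154
G: 149+46 = 195 → 195
B: 251+201 = 452 → 255
= RGB(154, 195, 255)


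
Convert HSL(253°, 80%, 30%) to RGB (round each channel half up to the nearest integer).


H=253°, S=0.80, L=0.30
C = (1-|2L-1|)×S = (1-|-0.40|)×0.80 = 0.48
H' = H/60 = 253/60 ≈ 4.2167; X = C×(1-|H' mod 2 - 1|) = 0.104
m = L - C/2 = 0.30 - 0.24 = 0.06
Sector ⌊H'⌋ = 4 → (R',G',B') = (0.104, 0.0, 0.48)
RGB = ((R'+m)×255, (G'+m)×255, (B'+m)×255) = (41.82, 15.3, 137.7)
Round half up → RGB(42, 15, 138)


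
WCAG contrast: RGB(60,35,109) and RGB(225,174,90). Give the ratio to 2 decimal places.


Linearize each sRGB channel c=v/255: c/12.92 if c ≤ 0.04045 else ((c+0.055)/1.055)^2.4
L = 0.2126×R_lin + 0.7152×G_lin + 0.0722×B_lin
Color 1 (60,35,109):
  R=60: 60/255≈0.2353 > 0.04045 → ((0.2353+0.055)/1.055)^2.4 ≈ 0.04519
  G=35: 35/255≈0.1373 > 0.04045 → ((0.1373+0.055)/1.055)^2.4 ≈ 0.01681
  B=109: 109/255≈0.4275 > 0.04045 → ((0.4275+0.055)/1.055)^2.4 ≈ 0.15293
  L1 = 0.2126×0.04519 + 0.7152×0.01681 + 0.0722×0.15293 ≈ 0.03267
Color 2 (225,174,90):
  R=225: 225/255≈0.8824 > 0.04045 → ((0.8824+0.055)/1.055)^2.4 ≈ 0.75294
  G=174: 174/255≈0.6824 > 0.04045 → ((0.6824+0.055)/1.055)^2.4 ≈ 0.42327
  B=90: 90/255≈0.3529 > 0.04045 → ((0.3529+0.055)/1.055)^2.4 ≈ 0.10224
  L2 = 0.2126×0.75294 + 0.7152×0.42327 + 0.0722×0.10224 ≈ 0.47018
Lighter = 0.47018, Darker = 0.03267
Ratio = (L_lighter + 0.05) / (L_darker + 0.05)
Ratio = (0.47018 + 0.05) / (0.03267 + 0.05) = 0.52018 / 0.08267 ≈ 6.2923
Ratio ≈ 6.29:1


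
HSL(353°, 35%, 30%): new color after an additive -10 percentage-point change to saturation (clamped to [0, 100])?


Original S = 35%
Adjustment = -10 percentage points
New S = 35 + (-10) = 25
Clamp to [0, 100] → 25
= HSL(353°, 25%, 30%)


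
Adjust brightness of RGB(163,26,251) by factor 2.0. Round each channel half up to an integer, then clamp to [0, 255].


Multiply each channel by 2.0, round half up, clamp to [0, 255]
R: 163×2.0 = 326 → clamp → 255
G: 26×2.0 = 52
B: 251×2.0 = 502 → clamp → 255
= RGB(255, 52, 255)


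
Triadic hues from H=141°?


Triadic: equally spaced at 120° intervals
H1 = 141°
H2 = (141 + 120) mod 360 = 261°
H3 = (141 + 240) mod 360 = 21°
Triadic = 141°, 261°, 21°


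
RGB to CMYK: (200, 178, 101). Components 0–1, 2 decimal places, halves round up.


R'=200/255≈0.7843, G'=178/255≈0.6980, B'=101/255≈0.3961
K = 1 - max(R',G',B') = 1 - 200/255 = 55/255 = 0.21568… → 0.22
(1-R'-K)/(1-K) simplifies to (max-R)/max with max = 200:
C = (200-200)/200 = 0/200 = 0 → 0.00
M = (200-178)/200 = 22/200 = 0.11 → 0.11
Y = (200-101)/200 = 99/200 = 0.495 → 0.50
= CMYK(0.00, 0.11, 0.50, 0.22)


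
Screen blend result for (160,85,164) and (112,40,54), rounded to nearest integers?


Screen: C = 255 - (255-A)×(255-B)/255, rounded to nearest integer
R: 255 - (255-160)×(255-112)/255 = 255 - 13585/255 ≈ 255 - 53.275 = 201.725 → 202
G: 255 - (255-85)×(255-40)/255 = 255 - 36550/255 ≈ 255 - 143.333 = 111.667 → 112
B: 255 - (255-164)×(255-54)/255 = 255 - 18291/255 ≈ 255 - 71.729 = 183.271 → 183
= RGB(202, 112, 183)


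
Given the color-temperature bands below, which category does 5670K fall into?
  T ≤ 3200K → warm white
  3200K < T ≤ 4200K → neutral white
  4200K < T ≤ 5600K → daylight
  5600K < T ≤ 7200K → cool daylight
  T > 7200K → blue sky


Temperature: 5670K
5600K < 5670K ≤ 7200K → cool daylight
Classification: cool daylight


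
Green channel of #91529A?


Color: #91529A
R = 91 = 145
G = 52 = 82
B = 9A = 154
Green = 82


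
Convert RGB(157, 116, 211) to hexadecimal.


R = 157 → 9D (hex)
G = 116 → 74 (hex)
B = 211 → D3 (hex)
Hex = #9D74D3


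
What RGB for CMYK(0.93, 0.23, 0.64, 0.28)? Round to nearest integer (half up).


R = 255 × (1-C) × (1-K) = 255 × 0.07 × 0.72 = 12.852 → 13
G = 255 × (1-M) × (1-K) = 255 × 0.77 × 0.72 = 141.372 → 141
B = 255 × (1-Y) × (1-K) = 255 × 0.36 × 0.72 = 66.096 → 66
= RGB(13, 141, 66)


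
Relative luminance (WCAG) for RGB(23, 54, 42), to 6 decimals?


Linearize each channel (sRGB transfer function): c = v/255; c_lin = c/12.92 if c ≤ 0.04045, else ((c+0.055)/1.055)^2.4
  R: 23/255 ≈ 0.090196 > 0.04045 → ((0.090196+0.055)/1.055)^2.4 ≈ 0.008568
  G: 54/255 ≈ 0.211765 > 0.04045 → ((0.211765+0.055)/1.055)^2.4 ≈ 0.036889
  B: 42/255 ≈ 0.164706 > 0.04045 → ((0.164706+0.055)/1.055)^2.4 ≈ 0.023153
R_lin = 0.008568, G_lin = 0.036889, B_lin = 0.023153
L = 0.2126×R + 0.7152×G + 0.0722×B
L = 0.2126×0.008568 + 0.7152×0.036889 + 0.0722×0.023153
L ≈ 0.029877


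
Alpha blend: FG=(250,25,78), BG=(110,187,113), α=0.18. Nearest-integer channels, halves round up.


C = α×F + (1-α)×B, with 1-α = 0.82
R: 0.18×250 + 0.82×110 = 45.00 + 90.20 = 135.20 → 135
G: 0.18×25 + 0.82×187 = 4.50 + 153.34 = 157.84 → 158
B: 0.18×78 + 0.82×113 = 14.04 + 92.66 = 106.70 → 107
= RGB(135, 158, 107)


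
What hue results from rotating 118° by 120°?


New hue = (H + rotation) mod 360
New hue = (118 + 120) mod 360
= 238 mod 360
= 238°


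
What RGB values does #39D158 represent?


39 → 57 (R)
D1 → 209 (G)
58 → 88 (B)
= RGB(57, 209, 88)


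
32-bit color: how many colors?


Colors = 2^bits = 2^32
= 4,294,967,296 colors


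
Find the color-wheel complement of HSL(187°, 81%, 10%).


Complement = opposite side of color wheel = hue + 180°
H' = (187 + 180) mod 360 = 7°
S and L unchanged.
= HSL(7°, 81%, 10%)


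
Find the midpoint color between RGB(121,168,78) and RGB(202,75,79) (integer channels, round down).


Midpoint: each channel = ⌊(C₁+C₂)/2⌋
R: ⌊(121+202)/2⌋ = 161
G: ⌊(168+75)/2⌋ = 121
B: ⌊(78+79)/2⌋ = 78
= RGB(161, 121, 78)


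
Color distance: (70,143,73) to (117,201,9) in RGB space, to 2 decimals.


d = √[(R₁-R₂)² + (G₁-G₂)² + (B₁-B₂)²]
d = √[(70-117)² + (143-201)² + (73-9)²]
d = √[2209 + 3364 + 4096]
d = √9669
d ≈ 98.33


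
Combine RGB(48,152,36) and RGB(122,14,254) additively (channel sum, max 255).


Additive: each channel = min(255, C₁+C₂)
R: 48+122 = 170 → 170
G: 152+14 = 166 → 166
B: 36+254 = 290 → 255
= RGB(170, 166, 255)


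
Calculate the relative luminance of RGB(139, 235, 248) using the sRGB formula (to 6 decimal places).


Linearize each channel (sRGB transfer function): c = v/255; c_lin = c/12.92 if c ≤ 0.04045, else ((c+0.055)/1.055)^2.4
  R: 139/255 ≈ 0.545098 > 0.04045 → ((0.545098+0.055)/1.055)^2.4 ≈ 0.258183
  G: 235/255 ≈ 0.921569 > 0.04045 → ((0.921569+0.055)/1.055)^2.4 ≈ 0.830770
  B: 248/255 ≈ 0.972549 > 0.04045 → ((0.972549+0.055)/1.055)^2.4 ≈ 0.938686
R_lin = 0.258183, G_lin = 0.830770, B_lin = 0.938686
L = 0.2126×R + 0.7152×G + 0.0722×B
L = 0.2126×0.258183 + 0.7152×0.830770 + 0.0722×0.938686
L ≈ 0.716829


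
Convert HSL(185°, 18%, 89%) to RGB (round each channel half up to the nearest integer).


H=185°, S=0.18, L=0.89
C = (1-|2L-1|)×S = (1-|0.78|)×0.18 = 0.0396
H' = H/60 = 185/60 ≈ 3.0833; X = C×(1-|H' mod 2 - 1|) = 0.0363
m = L - C/2 = 0.89 - 0.0198 = 0.8702
Sector ⌊H'⌋ = 3 → (R',G',B') = (0.0, 0.0363, 0.0396)
RGB = ((R'+m)×255, (G'+m)×255, (B'+m)×255) = (221.901, 231.1575, 231.999)
Round half up → RGB(222, 231, 232)


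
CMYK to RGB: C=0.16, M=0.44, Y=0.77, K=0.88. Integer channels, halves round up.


R = 255 × (1-C) × (1-K) = 255 × 0.84 × 0.12 = 25.704 → 26
G = 255 × (1-M) × (1-K) = 255 × 0.56 × 0.12 = 17.136 → 17
B = 255 × (1-Y) × (1-K) = 255 × 0.23 × 0.12 = 7.038 → 7
= RGB(26, 17, 7)


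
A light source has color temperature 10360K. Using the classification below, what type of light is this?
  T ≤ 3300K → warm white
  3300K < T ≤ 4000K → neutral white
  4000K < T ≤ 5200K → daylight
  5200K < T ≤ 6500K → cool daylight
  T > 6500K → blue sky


Temperature: 10360K
10360K > 6500K → blue sky
Classification: blue sky


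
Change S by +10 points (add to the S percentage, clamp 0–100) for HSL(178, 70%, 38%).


Original S = 70%
Adjustment = +10 percentage points
New S = 70 + (10) = 80
Clamp to [0, 100] → 80
= HSL(178°, 80%, 38%)


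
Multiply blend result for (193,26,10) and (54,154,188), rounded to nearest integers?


Multiply: C = A×B/255, rounded to nearest integer
R: 193×54/255 = 10422/255 ≈ 40.871 → 41
G: 26×154/255 = 4004/255 ≈ 15.702 → 16
B: 10×188/255 = 1880/255 ≈ 7.373 → 7
= RGB(41, 16, 7)


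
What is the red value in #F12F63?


Color: #F12F63
R = F1 = 241
G = 2F = 47
B = 63 = 99
Red = 241


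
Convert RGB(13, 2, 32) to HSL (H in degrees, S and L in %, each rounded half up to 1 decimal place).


Normalize: R'=13/255≈0.0510, G'=2/255≈0.0078, B'=32/255≈0.1255
Max=32/255, Min=2/255, Δ=Max-Min=30/255
L = (Max+Min)/2 = (32+2)/510 = 34/510 = 0.06666… → L = 6.7%
L ≤ 0.5 → S = Δ/(Max+Min) = 30/(32+2) = 30/34 = 0.88235… → S = 88.2%
(the 1/255 factors cancel in S and H, so raw channel differences can be used)
Max is B' → H = 60 × ((R-G)/Δ + 4) = 60 × ((13-2)/30 + 4)
  11/30 + 4 = 0.3666… + 4 = 4.3666…
  H = 60 × 4.3666… = 262° → H = 262.0°
= HSL(262.0°, 88.2%, 6.7%)


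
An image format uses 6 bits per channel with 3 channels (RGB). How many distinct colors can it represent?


Total bits = 6 bits/channel × 3 channels = 18 bits
Distinct colors = 2^18
= 262,144 colors


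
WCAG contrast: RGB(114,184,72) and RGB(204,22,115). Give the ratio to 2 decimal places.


Linearize each sRGB channel c=v/255: c/12.92 if c ≤ 0.04045 else ((c+0.055)/1.055)^2.4
L = 0.2126×R_lin + 0.7152×G_lin + 0.0722×B_lin
Color 1 (114,184,72):
  R=114: 114/255≈0.4471 > 0.04045 → ((0.4471+0.055)/1.055)^2.4 ≈ 0.16827
  G=184: 184/255≈0.7216 > 0.04045 → ((0.7216+0.055)/1.055)^2.4 ≈ 0.47932
  B=72: 72/255≈0.2824 > 0.04045 → ((0.2824+0.055)/1.055)^2.4 ≈ 0.06480
  L1 = 0.2126×0.16827 + 0.7152×0.47932 + 0.0722×0.06480 ≈ 0.38326
Color 2 (204,22,115):
  R=204: 204/255≈0.8000 > 0.04045 → ((0.8000+0.055)/1.055)^2.4 ≈ 0.60383
  G=22: 22/255≈0.0863 > 0.04045 → ((0.0863+0.055)/1.055)^2.4 ≈ 0.00802
  B=115: 115/255≈0.4510 > 0.04045 → ((0.4510+0.055)/1.055)^2.4 ≈ 0.17144
  L2 = 0.2126×0.60383 + 0.7152×0.00802 + 0.0722×0.17144 ≈ 0.14649
Lighter = 0.38326, Darker = 0.14649
Ratio = (L_lighter + 0.05) / (L_darker + 0.05)
Ratio = (0.38326 + 0.05) / (0.14649 + 0.05) = 0.43326 / 0.19649 ≈ 2.2050
Ratio ≈ 2.21:1


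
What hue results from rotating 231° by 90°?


New hue = (H + rotation) mod 360
New hue = (231 + 90) mod 360
= 321 mod 360
= 321°


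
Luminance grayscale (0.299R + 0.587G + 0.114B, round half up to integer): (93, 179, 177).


Gray = 0.299×R + 0.587×G + 0.114×B
Gray = 0.299×93 + 0.587×179 + 0.114×177
Gray = 27.807 + 105.073 + 20.178
Gray = 153.058 → round half up → 153
Gray = 153


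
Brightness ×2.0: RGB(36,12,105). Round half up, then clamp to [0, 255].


Multiply each channel by 2.0, round half up, clamp to [0, 255]
R: 36×2.0 = 72
G: 12×2.0 = 24
B: 105×2.0 = 210
= RGB(72, 24, 210)


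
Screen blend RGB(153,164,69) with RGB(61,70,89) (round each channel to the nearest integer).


Screen: C = 255 - (255-A)×(255-B)/255, rounded to nearest integer
R: 255 - (255-153)×(255-61)/255 = 255 - 19788/255 ≈ 255 - 77.600 = 177.400 → 177
G: 255 - (255-164)×(255-70)/255 = 255 - 16835/255 ≈ 255 - 66.020 = 188.980 → 189
B: 255 - (255-69)×(255-89)/255 = 255 - 30876/255 ≈ 255 - 121.082 = 133.918 → 134
= RGB(177, 189, 134)


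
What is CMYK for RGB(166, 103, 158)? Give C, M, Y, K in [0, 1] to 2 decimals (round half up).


R'=166/255≈0.6510, G'=103/255≈0.4039, B'=158/255≈0.6196
K = 1 - max(R',G',B') = 1 - 166/255 = 89/255 = 0.34901… → 0.35
(1-R'-K)/(1-K) simplifies to (max-R)/max with max = 166:
C = (166-166)/166 = 0/166 = 0 → 0.00
M = (166-103)/166 = 63/166 = 0.37951… → 0.38
Y = (166-158)/166 = 8/166 = 0.04819… → 0.05
= CMYK(0.00, 0.38, 0.05, 0.35)


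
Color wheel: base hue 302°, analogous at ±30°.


Base hue: 302°
Left analog: (302 - 30) mod 360 = 272°
Right analog: (302 + 30) mod 360 = 332°
Analogous hues = 272° and 332°


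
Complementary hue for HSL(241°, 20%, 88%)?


Complement = opposite side of color wheel = hue + 180°
H' = (241 + 180) mod 360 = 61°
S and L unchanged.
= HSL(61°, 20%, 88%)


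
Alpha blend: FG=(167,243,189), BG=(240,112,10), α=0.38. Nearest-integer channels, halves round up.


C = α×F + (1-α)×B, with 1-α = 0.62
R: 0.38×167 + 0.62×240 = 63.46 + 148.80 = 212.26 → 212
G: 0.38×243 + 0.62×112 = 92.34 + 69.44 = 161.78 → 162
B: 0.38×189 + 0.62×10 = 71.82 + 6.20 = 78.02 → 78
= RGB(212, 162, 78)


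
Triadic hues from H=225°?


Triadic: equally spaced at 120° intervals
H1 = 225°
H2 = (225 + 120) mod 360 = 345°
H3 = (225 + 240) mod 360 = 105°
Triadic = 225°, 345°, 105°


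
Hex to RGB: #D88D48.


D8 → 216 (R)
8D → 141 (G)
48 → 72 (B)
= RGB(216, 141, 72)


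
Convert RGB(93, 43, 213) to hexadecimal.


R = 93 → 5D (hex)
G = 43 → 2B (hex)
B = 213 → D5 (hex)
Hex = #5D2BD5


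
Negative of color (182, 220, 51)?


Invert: (255-R, 255-G, 255-B)
R: 255-182 = 73
G: 255-220 = 35
B: 255-51 = 204
= RGB(73, 35, 204)


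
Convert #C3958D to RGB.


C3 → 195 (R)
95 → 149 (G)
8D → 141 (B)
= RGB(195, 149, 141)


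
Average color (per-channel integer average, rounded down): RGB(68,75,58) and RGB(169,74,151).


Midpoint: each channel = ⌊(C₁+C₂)/2⌋
R: ⌊(68+169)/2⌋ = 118
G: ⌊(75+74)/2⌋ = 74
B: ⌊(58+151)/2⌋ = 104
= RGB(118, 74, 104)


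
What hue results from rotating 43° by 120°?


New hue = (H + rotation) mod 360
New hue = (43 + 120) mod 360
= 163 mod 360
= 163°


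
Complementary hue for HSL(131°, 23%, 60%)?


Complement = opposite side of color wheel = hue + 180°
H' = (131 + 180) mod 360 = 311°
S and L unchanged.
= HSL(311°, 23%, 60%)


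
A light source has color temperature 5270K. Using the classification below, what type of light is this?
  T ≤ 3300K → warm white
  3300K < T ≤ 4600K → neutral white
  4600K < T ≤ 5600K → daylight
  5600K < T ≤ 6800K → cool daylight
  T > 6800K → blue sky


Temperature: 5270K
4600K < 5270K ≤ 5600K → daylight
Classification: daylight


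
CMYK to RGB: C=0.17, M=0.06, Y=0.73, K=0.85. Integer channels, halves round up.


R = 255 × (1-C) × (1-K) = 255 × 0.83 × 0.15 = 31.7475 → 32
G = 255 × (1-M) × (1-K) = 255 × 0.94 × 0.15 = 35.955 → 36
B = 255 × (1-Y) × (1-K) = 255 × 0.27 × 0.15 = 10.3275 → 10
= RGB(32, 36, 10)


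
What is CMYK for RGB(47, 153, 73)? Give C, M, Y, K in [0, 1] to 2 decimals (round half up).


R'=47/255≈0.1843, G'=153/255≈0.6000, B'=73/255≈0.2863
K = 1 - max(R',G',B') = 1 - 153/255 = 102/255 = 0.4 → 0.40
(1-R'-K)/(1-K) simplifies to (max-R)/max with max = 153:
C = (153-47)/153 = 106/153 = 0.69281… → 0.69
M = (153-153)/153 = 0/153 = 0 → 0.00
Y = (153-73)/153 = 80/153 = 0.52287… → 0.52
= CMYK(0.69, 0.00, 0.52, 0.40)


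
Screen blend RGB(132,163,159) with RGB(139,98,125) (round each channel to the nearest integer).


Screen: C = 255 - (255-A)×(255-B)/255, rounded to nearest integer
R: 255 - (255-132)×(255-139)/255 = 255 - 14268/255 ≈ 255 - 55.953 = 199.047 → 199
G: 255 - (255-163)×(255-98)/255 = 255 - 14444/255 ≈ 255 - 56.643 = 198.357 → 198
B: 255 - (255-159)×(255-125)/255 = 255 - 12480/255 ≈ 255 - 48.941 = 206.059 → 206
= RGB(199, 198, 206)


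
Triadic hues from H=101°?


Triadic: equally spaced at 120° intervals
H1 = 101°
H2 = (101 + 120) mod 360 = 221°
H3 = (101 + 240) mod 360 = 341°
Triadic = 101°, 221°, 341°


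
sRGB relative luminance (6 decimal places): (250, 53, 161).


Linearize each channel (sRGB transfer function): c = v/255; c_lin = c/12.92 if c ≤ 0.04045, else ((c+0.055)/1.055)^2.4
  R: 250/255 ≈ 0.980392 > 0.04045 → ((0.980392+0.055)/1.055)^2.4 ≈ 0.955973
  G: 53/255 ≈ 0.207843 > 0.04045 → ((0.207843+0.055)/1.055)^2.4 ≈ 0.035601
  B: 161/255 ≈ 0.631373 > 0.04045 → ((0.631373+0.055)/1.055)^2.4 ≈ 0.356400
R_lin = 0.955973, G_lin = 0.035601, B_lin = 0.356400
L = 0.2126×R + 0.7152×G + 0.0722×B
L = 0.2126×0.955973 + 0.7152×0.035601 + 0.0722×0.356400
L ≈ 0.254434


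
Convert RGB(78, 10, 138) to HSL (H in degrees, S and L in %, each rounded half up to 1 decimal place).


Normalize: R'=78/255≈0.3059, G'=10/255≈0.0392, B'=138/255≈0.5412
Max=138/255, Min=10/255, Δ=Max-Min=128/255
L = (Max+Min)/2 = (138+10)/510 = 148/510 = 0.29019… → L = 29.0%
L ≤ 0.5 → S = Δ/(Max+Min) = 128/(138+10) = 128/148 = 0.86486… → S = 86.5%
(the 1/255 factors cancel in S and H, so raw channel differences can be used)
Max is B' → H = 60 × ((R-G)/Δ + 4) = 60 × ((78-10)/128 + 4)
  68/128 + 4 = 0.5312… + 4 = 4.5312…
  H = 60 × 4.5312… = 271.875° → H = 271.9°
= HSL(271.9°, 86.5%, 29.0%)


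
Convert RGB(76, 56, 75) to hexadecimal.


R = 76 → 4C (hex)
G = 56 → 38 (hex)
B = 75 → 4B (hex)
Hex = #4C384B


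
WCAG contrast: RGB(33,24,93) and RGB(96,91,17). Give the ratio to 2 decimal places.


Linearize each sRGB channel c=v/255: c/12.92 if c ≤ 0.04045 else ((c+0.055)/1.055)^2.4
L = 0.2126×R_lin + 0.7152×G_lin + 0.0722×B_lin
Color 1 (33,24,93):
  R=33: 33/255≈0.1294 > 0.04045 → ((0.1294+0.055)/1.055)^2.4 ≈ 0.01521
  G=24: 24/255≈0.0941 > 0.04045 → ((0.0941+0.055)/1.055)^2.4 ≈ 0.00913
  B=93: 93/255≈0.3647 > 0.04045 → ((0.3647+0.055)/1.055)^2.4 ≈ 0.10946
  L1 = 0.2126×0.01521 + 0.7152×0.00913 + 0.0722×0.10946 ≈ 0.01767
Color 2 (96,91,17):
  R=96: 96/255≈0.3765 > 0.04045 → ((0.3765+0.055)/1.055)^2.4 ≈ 0.11697
  G=91: 91/255≈0.3569 > 0.04045 → ((0.3569+0.055)/1.055)^2.4 ≈ 0.10462
  B=17: 17/255≈0.0667 > 0.04045 → ((0.0667+0.055)/1.055)^2.4 ≈ 0.00561
  L2 = 0.2126×0.11697 + 0.7152×0.10462 + 0.0722×0.00561 ≈ 0.10009
Lighter = 0.10009, Darker = 0.01767
Ratio = (L_lighter + 0.05) / (L_darker + 0.05)
Ratio = (0.10009 + 0.05) / (0.01767 + 0.05) = 0.15009 / 0.06767 ≈ 2.2181
Ratio ≈ 2.22:1


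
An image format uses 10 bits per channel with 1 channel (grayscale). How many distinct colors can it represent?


Total bits = 10 bits/channel × 1 channels = 10 bits
Distinct colors = 2^10
= 1,024 colors
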